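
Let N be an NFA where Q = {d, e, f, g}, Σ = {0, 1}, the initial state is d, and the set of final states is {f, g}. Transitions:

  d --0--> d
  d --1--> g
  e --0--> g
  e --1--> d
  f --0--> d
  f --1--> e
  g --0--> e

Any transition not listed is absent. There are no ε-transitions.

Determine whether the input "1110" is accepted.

Start in {d}.
Read '1': {d} → {g}.
Read '1': {g} → ∅.
The set is empty and remains empty for the remaining 2 symbols.
The final set ∅ contains no accepting state.

No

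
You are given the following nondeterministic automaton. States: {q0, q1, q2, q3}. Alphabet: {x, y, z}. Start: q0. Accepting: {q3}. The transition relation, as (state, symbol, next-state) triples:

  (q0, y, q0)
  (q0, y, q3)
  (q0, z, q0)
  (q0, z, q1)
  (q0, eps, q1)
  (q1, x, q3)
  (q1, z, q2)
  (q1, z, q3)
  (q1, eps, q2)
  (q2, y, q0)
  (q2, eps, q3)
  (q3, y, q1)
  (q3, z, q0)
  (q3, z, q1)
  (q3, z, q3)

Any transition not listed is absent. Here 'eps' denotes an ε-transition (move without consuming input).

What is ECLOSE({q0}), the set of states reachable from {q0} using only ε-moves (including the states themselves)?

Begin with {q0}.
ε-move q0 → q1; add q1.
ε-move q1 → q2; add q2.
ε-move q2 → q3; add q3.

{q0, q1, q2, q3}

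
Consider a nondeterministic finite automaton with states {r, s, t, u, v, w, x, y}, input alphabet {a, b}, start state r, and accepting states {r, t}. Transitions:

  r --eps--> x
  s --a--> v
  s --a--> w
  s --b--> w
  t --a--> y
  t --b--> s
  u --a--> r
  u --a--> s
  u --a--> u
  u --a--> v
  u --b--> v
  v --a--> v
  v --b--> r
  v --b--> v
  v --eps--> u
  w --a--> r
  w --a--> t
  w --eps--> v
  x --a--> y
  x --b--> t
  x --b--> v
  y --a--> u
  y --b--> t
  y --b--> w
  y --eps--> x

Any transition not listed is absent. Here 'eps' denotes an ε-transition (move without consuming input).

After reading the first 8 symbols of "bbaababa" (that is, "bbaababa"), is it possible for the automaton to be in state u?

Start: ε-closure({r}) = {r, x}.
Read 'b': r→∅, x→{t, v}; union {t, v}; ε-closure = {t, u, v}.
Read 'b': t→{s}, u→{v}, v→{r, v}; union {r, s, v}; ε-closure = {r, s, u, v, x}.
Read 'a': r→∅, s→{v, w}, u→{r, s, u, v}, v→{v}, x→{y}; union {r, s, u, v, w, y}; ε-closure = {r, s, u, v, w, x, y}.
Read 'a': r→∅, s→{v, w}, u→{r, s, u, v}, v→{v}, w→{r, t}, x→{y}, y→{u}; union {r, s, t, u, v, w, y}; ε-closure = {r, s, t, u, v, w, x, y}.
Read 'b': r→∅, s→{w}, t→{s}, u→{v}, v→{r, v}, w→∅, x→{t, v}, y→{t, w}; union {r, s, t, v, w}; ε-closure = {r, s, t, u, v, w, x}.
Read 'a': r→∅, s→{v, w}, t→{y}, u→{r, s, u, v}, v→{v}, w→{r, t}, x→{y}; union {r, s, t, u, v, w, y}; ε-closure = {r, s, t, u, v, w, x, y}.
Read 'b': r→∅, s→{w}, t→{s}, u→{v}, v→{r, v}, w→∅, x→{t, v}, y→{t, w}; union {r, s, t, v, w}; ε-closure = {r, s, t, u, v, w, x}.
Read 'a': r→∅, s→{v, w}, t→{y}, u→{r, s, u, v}, v→{v}, w→{r, t}, x→{y}; union {r, s, t, u, v, w, y}; ε-closure = {r, s, t, u, v, w, x, y}.
State u is in {r, s, t, u, v, w, x, y}.

Yes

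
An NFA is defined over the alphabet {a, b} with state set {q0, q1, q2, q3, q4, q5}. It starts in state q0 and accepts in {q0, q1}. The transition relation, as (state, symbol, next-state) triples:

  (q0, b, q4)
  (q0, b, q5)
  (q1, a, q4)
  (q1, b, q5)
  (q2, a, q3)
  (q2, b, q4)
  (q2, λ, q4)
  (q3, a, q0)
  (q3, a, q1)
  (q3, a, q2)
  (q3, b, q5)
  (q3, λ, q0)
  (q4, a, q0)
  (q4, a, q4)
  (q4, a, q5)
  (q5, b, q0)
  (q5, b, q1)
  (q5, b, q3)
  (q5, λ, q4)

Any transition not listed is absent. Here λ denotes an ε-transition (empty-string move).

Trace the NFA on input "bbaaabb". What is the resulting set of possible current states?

Start in {q0}.
Read 'b': q0→{q4, q5}; now {q4, q5}.
Read 'b': q4→∅, q5→{q0, q1, q3}; now {q0, q1, q3}.
Read 'a': q0→∅, q1→{q4}, q3→{q0, q1, q2}; now {q0, q1, q2, q4}.
Read 'a': q0→∅, q1→{q4}, q2→{q3}, q4→{q0, q4, q5}; now {q0, q3, q4, q5}.
Read 'a': q0→∅, q3→{q0, q1, q2}, q4→{q0, q4, q5}, q5→∅; now {q0, q1, q2, q4, q5}.
Read 'b': q0→{q4, q5}, q1→{q5}, q2→{q4}, q4→∅, q5→{q0, q1, q3}; now {q0, q1, q3, q4, q5}.
Read 'b': q0→{q4, q5}, q1→{q5}, q3→{q5}, q4→∅, q5→{q0, q1, q3}; now {q0, q1, q3, q4, q5}.

{q0, q1, q3, q4, q5}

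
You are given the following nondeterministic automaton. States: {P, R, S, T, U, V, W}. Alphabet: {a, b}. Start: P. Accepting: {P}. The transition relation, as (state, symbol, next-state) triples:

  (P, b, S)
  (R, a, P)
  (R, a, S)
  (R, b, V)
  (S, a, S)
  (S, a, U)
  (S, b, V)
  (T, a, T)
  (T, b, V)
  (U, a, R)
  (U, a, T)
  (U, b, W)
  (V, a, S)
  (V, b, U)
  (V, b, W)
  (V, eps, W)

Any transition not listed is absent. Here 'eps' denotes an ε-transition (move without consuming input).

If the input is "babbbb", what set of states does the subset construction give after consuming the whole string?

∅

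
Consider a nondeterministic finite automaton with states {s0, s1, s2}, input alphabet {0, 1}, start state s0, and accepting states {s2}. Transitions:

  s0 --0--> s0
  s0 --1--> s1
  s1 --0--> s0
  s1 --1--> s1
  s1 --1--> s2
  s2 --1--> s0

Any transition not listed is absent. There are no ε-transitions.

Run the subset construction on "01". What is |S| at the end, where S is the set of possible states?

Start in {s0}.
Read '0': s0→{s0}; now {s0}.
Read '1': s0→{s1}; now {s1}.
That set has 1 state.

1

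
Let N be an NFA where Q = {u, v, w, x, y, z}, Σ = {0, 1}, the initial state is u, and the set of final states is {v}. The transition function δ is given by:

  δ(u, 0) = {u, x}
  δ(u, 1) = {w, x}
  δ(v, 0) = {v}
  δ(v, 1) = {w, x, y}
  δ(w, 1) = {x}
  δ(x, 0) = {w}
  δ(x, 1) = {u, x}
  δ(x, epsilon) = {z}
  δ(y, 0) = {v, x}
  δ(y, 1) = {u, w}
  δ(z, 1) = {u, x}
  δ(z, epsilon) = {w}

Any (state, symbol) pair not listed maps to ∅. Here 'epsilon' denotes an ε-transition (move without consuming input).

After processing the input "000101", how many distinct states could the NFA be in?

Start in {u}.
Read '0': {u} → {u, w, x, z}.
Read '0': {u, w, x, z} → {u, w, x, z}.
Read '0': {u, w, x, z} → {u, w, x, z}.
Read '1': {u, w, x, z} → {u, w, x, z}.
Read '0': {u, w, x, z} → {u, w, x, z}.
Read '1': {u, w, x, z} → {u, w, x, z}.
That set has 4 states.

4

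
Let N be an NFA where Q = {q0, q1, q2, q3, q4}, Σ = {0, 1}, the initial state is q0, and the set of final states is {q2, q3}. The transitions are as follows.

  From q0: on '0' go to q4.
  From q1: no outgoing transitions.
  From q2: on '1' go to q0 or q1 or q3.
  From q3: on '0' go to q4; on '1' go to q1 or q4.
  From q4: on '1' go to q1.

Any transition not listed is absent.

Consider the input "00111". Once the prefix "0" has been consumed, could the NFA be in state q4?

Start in {q0}.
Read '0': {q0} → {q4}.
State q4 is in {q4}.

Yes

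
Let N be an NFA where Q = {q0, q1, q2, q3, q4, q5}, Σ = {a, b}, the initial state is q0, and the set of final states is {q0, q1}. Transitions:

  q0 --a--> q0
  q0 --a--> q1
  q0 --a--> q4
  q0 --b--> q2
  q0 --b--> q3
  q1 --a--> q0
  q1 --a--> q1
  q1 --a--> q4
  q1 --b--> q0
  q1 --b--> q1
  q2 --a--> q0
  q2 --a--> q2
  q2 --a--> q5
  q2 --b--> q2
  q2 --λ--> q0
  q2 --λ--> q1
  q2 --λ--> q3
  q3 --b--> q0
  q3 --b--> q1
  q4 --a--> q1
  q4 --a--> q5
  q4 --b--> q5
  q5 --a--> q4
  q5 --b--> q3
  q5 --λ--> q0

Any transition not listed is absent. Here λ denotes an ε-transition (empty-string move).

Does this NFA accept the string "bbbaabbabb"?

Yes

Start in {q0}.
Read 'b': q0→{q2, q3}; union {q2, q3}; ε-closure = {q0, q1, q2, q3}.
Read 'b': q0→{q2, q3}, q1→{q0, q1}, q2→{q2}, q3→{q0, q1}; now {q0, q1, q2, q3}.
Read 'b': q0→{q2, q3}, q1→{q0, q1}, q2→{q2}, q3→{q0, q1}; now {q0, q1, q2, q3}.
Read 'a': q0→{q0, q1, q4}, q1→{q0, q1, q4}, q2→{q0, q2, q5}, q3→∅; union {q0, q1, q2, q4, q5}; ε-closure = {q0, q1, q2, q3, q4, q5}.
Read 'a': q0→{q0, q1, q4}, q1→{q0, q1, q4}, q2→{q0, q2, q5}, q3→∅, q4→{q1, q5}, q5→{q4}; union {q0, q1, q2, q4, q5}; ε-closure = {q0, q1, q2, q3, q4, q5}.
Read 'b': q0→{q2, q3}, q1→{q0, q1}, q2→{q2}, q3→{q0, q1}, q4→{q5}, q5→{q3}; now {q0, q1, q2, q3, q5}.
Read 'b': q0→{q2, q3}, q1→{q0, q1}, q2→{q2}, q3→{q0, q1}, q5→{q3}; now {q0, q1, q2, q3}.
Read 'a': q0→{q0, q1, q4}, q1→{q0, q1, q4}, q2→{q0, q2, q5}, q3→∅; union {q0, q1, q2, q4, q5}; ε-closure = {q0, q1, q2, q3, q4, q5}.
Read 'b': q0→{q2, q3}, q1→{q0, q1}, q2→{q2}, q3→{q0, q1}, q4→{q5}, q5→{q3}; now {q0, q1, q2, q3, q5}.
Read 'b': q0→{q2, q3}, q1→{q0, q1}, q2→{q2}, q3→{q0, q1}, q5→{q3}; now {q0, q1, q2, q3}.
The final set {q0, q1, q2, q3} contains the accepting states q0, q1.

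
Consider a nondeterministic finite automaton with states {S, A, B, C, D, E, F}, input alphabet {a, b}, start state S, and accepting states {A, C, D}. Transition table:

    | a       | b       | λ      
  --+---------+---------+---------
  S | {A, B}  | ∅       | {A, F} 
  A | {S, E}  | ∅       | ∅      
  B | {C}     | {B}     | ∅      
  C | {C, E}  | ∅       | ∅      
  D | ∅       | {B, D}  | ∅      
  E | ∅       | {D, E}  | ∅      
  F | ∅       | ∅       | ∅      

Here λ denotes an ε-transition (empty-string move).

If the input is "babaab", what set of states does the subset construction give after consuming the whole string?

Start: ε-closure({S}) = {S, A, F}.
Read 'b': {S, A, F} → ∅.
The set is empty and remains empty for the remaining 5 symbols.

∅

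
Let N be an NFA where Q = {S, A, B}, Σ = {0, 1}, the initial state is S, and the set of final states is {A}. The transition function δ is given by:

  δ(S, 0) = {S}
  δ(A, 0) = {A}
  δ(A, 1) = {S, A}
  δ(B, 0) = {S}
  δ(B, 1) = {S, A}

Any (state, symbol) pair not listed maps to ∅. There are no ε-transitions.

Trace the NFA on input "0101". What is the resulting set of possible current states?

∅

Start in {S}.
Read '0': S→{S}; now {S}.
Read '1': S→∅; now ∅.
The set is empty and remains empty for the remaining 2 symbols.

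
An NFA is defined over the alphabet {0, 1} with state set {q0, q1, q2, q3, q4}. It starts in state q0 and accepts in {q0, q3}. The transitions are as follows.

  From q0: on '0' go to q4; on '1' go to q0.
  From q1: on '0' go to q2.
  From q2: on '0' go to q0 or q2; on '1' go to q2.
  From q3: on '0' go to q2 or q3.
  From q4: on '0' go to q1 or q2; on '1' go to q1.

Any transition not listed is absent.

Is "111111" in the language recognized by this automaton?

Start in {q0}.
Read '1': q0→{q0}; now {q0}.
Read '1': q0→{q0}; now {q0}.
Read '1': q0→{q0}; now {q0}.
Read '1': q0→{q0}; now {q0}.
Read '1': q0→{q0}; now {q0}.
Read '1': q0→{q0}; now {q0}.
The final set {q0} contains the accepting state q0.

Yes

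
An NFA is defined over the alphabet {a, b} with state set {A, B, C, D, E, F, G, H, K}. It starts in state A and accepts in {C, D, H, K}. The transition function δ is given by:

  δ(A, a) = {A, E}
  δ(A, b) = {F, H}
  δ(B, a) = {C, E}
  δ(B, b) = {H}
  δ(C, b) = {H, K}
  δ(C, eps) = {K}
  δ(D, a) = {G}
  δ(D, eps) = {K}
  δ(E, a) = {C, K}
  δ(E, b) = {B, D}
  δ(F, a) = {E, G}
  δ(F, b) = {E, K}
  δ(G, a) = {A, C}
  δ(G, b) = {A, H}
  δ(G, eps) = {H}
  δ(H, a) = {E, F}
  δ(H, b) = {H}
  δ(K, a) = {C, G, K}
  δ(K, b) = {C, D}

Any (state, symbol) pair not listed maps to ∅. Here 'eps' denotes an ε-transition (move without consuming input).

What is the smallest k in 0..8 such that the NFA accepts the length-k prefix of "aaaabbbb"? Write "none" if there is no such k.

2

Start in {A}.
Read 'a': A→{A, E}; now {A, E}.
Read 'a': A→{A, E}, E→{C, K}; now {A, C, E, K}.
None of the earlier sets intersect F, but {A, C, E, K} does.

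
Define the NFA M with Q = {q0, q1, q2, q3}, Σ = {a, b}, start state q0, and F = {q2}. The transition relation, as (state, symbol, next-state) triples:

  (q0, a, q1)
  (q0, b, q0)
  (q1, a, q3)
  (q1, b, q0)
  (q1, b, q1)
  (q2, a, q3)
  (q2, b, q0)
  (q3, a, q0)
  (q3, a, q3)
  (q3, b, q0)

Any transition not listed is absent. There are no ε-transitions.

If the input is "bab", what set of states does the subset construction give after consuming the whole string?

{q0, q1}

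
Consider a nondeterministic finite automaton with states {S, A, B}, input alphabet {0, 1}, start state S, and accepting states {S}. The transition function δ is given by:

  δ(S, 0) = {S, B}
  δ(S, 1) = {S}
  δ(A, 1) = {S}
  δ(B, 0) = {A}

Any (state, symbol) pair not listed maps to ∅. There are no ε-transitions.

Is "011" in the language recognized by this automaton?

Start in {S}.
Read '0': {S} → {S, B}.
Read '1': {S, B} → {S}.
Read '1': {S} → {S}.
The final set {S} contains the accepting state S.

Yes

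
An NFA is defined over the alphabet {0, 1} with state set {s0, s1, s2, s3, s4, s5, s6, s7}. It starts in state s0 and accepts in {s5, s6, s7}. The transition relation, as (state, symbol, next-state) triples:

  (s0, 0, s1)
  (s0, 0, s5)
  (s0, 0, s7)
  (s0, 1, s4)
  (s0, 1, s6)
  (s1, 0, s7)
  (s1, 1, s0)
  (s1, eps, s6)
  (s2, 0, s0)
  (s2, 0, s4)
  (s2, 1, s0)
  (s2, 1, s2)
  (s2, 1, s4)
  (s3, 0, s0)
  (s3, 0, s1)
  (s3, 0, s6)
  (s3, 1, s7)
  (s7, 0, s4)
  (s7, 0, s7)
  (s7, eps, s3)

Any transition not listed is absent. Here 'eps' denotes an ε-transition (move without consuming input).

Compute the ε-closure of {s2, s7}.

Begin with {s2, s7}.
ε-move s7 → s3; add s3.

{s2, s3, s7}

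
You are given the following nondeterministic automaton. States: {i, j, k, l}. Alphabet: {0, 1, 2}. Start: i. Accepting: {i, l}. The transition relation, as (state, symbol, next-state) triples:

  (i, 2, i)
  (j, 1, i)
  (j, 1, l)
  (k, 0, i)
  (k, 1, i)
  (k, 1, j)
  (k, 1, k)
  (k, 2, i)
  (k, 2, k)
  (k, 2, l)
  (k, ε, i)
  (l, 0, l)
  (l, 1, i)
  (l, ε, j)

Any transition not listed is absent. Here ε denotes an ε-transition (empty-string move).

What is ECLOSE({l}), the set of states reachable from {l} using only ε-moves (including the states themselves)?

{j, l}

Begin with {l}.
ε-move l → j; add j.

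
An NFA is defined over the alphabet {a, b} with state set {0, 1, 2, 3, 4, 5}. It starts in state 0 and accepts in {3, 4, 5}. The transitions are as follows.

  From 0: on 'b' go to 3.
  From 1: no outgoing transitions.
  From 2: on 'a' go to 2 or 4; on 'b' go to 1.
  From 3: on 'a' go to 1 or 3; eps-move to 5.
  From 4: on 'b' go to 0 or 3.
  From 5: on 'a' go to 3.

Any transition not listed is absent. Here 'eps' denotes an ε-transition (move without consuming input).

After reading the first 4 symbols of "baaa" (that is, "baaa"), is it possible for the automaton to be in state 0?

Start in {0}.
Read 'b': 0→{3}; union {3}; ε-closure = {3, 5}.
Read 'a': 3→{1, 3}, 5→{3}; union {1, 3}; ε-closure = {1, 3, 5}.
Read 'a': 1→∅, 3→{1, 3}, 5→{3}; union {1, 3}; ε-closure = {1, 3, 5}.
Read 'a': 1→∅, 3→{1, 3}, 5→{3}; union {1, 3}; ε-closure = {1, 3, 5}.
State 0 is not in {1, 3, 5}.

No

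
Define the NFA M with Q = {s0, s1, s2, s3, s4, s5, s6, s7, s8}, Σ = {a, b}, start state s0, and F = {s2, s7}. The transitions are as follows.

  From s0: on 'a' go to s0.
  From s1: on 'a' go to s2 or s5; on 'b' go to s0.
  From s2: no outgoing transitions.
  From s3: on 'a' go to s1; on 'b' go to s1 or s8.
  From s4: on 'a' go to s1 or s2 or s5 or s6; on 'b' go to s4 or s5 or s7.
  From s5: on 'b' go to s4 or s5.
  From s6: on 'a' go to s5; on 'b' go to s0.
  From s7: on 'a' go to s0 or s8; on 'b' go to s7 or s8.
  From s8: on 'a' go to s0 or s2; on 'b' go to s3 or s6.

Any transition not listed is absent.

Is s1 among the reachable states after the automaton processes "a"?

Start in {s0}.
Read 'a': {s0} → {s0}.
State s1 is not in {s0}.

No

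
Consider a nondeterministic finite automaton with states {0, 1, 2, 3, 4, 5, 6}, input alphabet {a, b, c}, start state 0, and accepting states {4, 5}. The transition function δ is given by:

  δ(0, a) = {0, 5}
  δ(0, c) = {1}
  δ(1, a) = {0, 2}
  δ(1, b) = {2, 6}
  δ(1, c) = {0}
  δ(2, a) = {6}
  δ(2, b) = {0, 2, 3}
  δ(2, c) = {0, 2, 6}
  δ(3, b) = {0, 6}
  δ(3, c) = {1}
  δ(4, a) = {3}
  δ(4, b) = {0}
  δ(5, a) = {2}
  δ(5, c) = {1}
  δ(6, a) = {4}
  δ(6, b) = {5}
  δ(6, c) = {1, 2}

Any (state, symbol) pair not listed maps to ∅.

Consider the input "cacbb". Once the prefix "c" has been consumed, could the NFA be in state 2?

Start in {0}.
Read 'c': {0} → {1}.
State 2 is not in {1}.

No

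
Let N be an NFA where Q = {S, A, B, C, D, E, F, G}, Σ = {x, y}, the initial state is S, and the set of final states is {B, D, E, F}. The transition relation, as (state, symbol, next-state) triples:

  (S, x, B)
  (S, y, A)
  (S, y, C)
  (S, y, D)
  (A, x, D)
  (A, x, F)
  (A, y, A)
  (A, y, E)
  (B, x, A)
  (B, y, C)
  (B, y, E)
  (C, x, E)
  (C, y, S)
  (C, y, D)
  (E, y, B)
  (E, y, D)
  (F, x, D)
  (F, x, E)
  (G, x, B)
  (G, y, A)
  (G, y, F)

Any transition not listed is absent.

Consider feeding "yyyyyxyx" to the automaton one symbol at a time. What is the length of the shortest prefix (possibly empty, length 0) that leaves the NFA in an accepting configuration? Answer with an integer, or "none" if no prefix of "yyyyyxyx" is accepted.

1

Start in {S}.
Read 'y': S→{A, C, D}; now {A, C, D}.
None of the earlier sets intersect F, but {A, C, D} does.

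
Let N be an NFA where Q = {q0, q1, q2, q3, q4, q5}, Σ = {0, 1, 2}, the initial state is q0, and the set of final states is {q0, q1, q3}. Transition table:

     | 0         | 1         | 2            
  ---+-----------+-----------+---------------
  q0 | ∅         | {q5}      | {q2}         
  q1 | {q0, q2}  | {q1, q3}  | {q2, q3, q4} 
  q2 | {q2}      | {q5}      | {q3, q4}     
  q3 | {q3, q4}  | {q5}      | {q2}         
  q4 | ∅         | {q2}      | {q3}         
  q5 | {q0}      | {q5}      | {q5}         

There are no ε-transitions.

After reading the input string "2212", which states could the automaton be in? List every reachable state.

{q3, q4, q5}

Start in {q0}.
Read '2': {q0} → {q2}.
Read '2': {q2} → {q3, q4}.
Read '1': {q3, q4} → {q2, q5}.
Read '2': {q2, q5} → {q3, q4, q5}.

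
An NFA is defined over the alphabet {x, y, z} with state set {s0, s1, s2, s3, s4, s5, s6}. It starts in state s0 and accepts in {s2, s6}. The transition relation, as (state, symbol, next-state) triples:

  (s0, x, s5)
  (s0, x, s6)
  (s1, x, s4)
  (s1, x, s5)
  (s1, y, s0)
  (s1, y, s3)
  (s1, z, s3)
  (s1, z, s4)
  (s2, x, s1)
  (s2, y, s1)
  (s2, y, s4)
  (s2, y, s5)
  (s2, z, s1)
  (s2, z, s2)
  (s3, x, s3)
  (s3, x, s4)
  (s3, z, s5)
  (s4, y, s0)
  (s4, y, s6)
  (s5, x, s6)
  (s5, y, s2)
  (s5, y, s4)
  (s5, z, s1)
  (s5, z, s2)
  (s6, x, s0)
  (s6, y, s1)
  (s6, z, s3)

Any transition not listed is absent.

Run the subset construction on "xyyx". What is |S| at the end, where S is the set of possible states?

5

Start in {s0}.
Read 'x': s0→{s5, s6}; now {s5, s6}.
Read 'y': s5→{s2, s4}, s6→{s1}; now {s1, s2, s4}.
Read 'y': s1→{s0, s3}, s2→{s1, s4, s5}, s4→{s0, s6}; now {s0, s1, s3, s4, s5, s6}.
Read 'x': s0→{s5, s6}, s1→{s4, s5}, s3→{s3, s4}, s4→∅, s5→{s6}, s6→{s0}; now {s0, s3, s4, s5, s6}.
That set has 5 states.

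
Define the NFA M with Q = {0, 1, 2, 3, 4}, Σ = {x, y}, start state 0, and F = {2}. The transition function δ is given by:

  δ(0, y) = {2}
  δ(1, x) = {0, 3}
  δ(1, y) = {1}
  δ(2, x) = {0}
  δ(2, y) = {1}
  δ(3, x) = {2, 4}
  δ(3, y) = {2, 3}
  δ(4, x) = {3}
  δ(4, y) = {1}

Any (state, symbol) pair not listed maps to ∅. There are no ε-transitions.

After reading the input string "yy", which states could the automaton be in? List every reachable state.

{1}

Start in {0}.
Read 'y': 0→{2}; now {2}.
Read 'y': 2→{1}; now {1}.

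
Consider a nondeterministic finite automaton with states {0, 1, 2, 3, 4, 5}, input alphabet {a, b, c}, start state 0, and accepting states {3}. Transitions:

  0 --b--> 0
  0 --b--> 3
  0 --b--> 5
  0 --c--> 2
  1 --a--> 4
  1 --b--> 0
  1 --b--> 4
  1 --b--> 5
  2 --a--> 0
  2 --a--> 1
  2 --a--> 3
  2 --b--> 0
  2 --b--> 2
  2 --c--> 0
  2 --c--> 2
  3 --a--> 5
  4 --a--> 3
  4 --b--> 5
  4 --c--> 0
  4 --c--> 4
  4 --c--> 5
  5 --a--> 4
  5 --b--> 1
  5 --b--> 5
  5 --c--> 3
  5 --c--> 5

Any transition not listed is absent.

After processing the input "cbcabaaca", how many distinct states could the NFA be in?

Start in {0}.
Read 'c': {0} → {2}.
Read 'b': {2} → {0, 2}.
Read 'c': {0, 2} → {0, 2}.
Read 'a': {0, 2} → {0, 1, 3}.
Read 'b': {0, 1, 3} → {0, 3, 4, 5}.
Read 'a': {0, 3, 4, 5} → {3, 4, 5}.
Read 'a': {3, 4, 5} → {3, 4, 5}.
Read 'c': {3, 4, 5} → {0, 3, 4, 5}.
Read 'a': {0, 3, 4, 5} → {3, 4, 5}.
That set has 3 states.

3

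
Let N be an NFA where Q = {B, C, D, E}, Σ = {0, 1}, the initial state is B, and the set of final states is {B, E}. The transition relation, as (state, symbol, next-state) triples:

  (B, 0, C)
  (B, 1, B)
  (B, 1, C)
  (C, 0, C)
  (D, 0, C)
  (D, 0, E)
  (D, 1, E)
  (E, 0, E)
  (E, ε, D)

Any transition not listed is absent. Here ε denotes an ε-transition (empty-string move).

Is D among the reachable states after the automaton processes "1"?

No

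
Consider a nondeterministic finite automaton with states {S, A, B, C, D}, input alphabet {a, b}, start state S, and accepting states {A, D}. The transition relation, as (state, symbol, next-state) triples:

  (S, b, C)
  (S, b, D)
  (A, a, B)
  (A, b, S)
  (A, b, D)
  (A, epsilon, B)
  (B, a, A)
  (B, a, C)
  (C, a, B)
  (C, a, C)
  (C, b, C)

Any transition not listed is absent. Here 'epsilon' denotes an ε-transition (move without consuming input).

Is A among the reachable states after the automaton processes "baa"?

Yes

Start in {S}.
Read 'b': S→{C, D}; now {C, D}.
Read 'a': C→{B, C}, D→∅; now {B, C}.
Read 'a': B→{A, C}, C→{B, C}; now {A, B, C}.
State A is in {A, B, C}.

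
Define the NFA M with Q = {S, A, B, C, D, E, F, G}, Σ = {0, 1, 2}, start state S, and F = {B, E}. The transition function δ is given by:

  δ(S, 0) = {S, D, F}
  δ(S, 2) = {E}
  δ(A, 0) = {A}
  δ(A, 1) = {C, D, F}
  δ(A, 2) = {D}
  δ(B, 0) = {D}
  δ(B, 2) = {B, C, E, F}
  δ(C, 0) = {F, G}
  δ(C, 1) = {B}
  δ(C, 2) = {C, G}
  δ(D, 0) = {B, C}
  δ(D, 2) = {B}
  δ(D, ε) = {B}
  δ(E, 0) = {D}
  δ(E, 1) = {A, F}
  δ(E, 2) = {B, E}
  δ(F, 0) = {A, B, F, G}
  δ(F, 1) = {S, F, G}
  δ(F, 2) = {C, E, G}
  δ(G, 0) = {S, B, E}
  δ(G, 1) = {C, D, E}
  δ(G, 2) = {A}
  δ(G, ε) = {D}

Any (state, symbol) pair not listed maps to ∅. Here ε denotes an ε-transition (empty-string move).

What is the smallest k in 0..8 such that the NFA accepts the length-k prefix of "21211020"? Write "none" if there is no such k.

1

Start in {S}.
Read '2': S→{E}; now {E}.
None of the earlier sets intersect F, but {E} does.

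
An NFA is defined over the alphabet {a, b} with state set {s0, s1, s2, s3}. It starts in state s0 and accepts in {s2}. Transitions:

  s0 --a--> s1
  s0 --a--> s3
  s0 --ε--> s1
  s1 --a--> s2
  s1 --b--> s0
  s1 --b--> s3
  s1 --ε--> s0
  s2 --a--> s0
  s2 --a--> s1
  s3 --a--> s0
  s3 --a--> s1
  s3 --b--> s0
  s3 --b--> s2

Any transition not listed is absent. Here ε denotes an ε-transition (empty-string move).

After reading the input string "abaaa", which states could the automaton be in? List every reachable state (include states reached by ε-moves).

Start: ε-closure({s0}) = {s0, s1}.
Read 'a': {s0, s1} → {s0, s1, s2, s3}.
Read 'b': {s0, s1, s2, s3} → {s0, s1, s2, s3}.
Read 'a': {s0, s1, s2, s3} → {s0, s1, s2, s3}.
Read 'a': {s0, s1, s2, s3} → {s0, s1, s2, s3}.
Read 'a': {s0, s1, s2, s3} → {s0, s1, s2, s3}.

{s0, s1, s2, s3}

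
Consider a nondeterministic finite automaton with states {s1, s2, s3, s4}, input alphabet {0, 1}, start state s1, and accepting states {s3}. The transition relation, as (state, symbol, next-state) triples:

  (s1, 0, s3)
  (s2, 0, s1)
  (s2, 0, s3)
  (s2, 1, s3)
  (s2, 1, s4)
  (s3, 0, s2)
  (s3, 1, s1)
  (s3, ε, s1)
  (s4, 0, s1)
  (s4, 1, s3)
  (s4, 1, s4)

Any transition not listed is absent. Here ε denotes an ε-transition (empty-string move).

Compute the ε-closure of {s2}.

Begin with {s2}.
No ε-moves leave this set, so the closure equals the set itself.

{s2}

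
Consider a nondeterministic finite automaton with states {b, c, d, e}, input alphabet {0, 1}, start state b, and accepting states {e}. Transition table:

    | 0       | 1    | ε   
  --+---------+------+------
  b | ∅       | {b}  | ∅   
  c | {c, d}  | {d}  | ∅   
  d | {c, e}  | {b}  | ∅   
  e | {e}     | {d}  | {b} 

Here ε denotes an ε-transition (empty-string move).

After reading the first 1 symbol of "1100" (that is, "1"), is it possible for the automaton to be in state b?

Yes

Start in {b}.
Read '1': b→{b}; now {b}.
State b is in {b}.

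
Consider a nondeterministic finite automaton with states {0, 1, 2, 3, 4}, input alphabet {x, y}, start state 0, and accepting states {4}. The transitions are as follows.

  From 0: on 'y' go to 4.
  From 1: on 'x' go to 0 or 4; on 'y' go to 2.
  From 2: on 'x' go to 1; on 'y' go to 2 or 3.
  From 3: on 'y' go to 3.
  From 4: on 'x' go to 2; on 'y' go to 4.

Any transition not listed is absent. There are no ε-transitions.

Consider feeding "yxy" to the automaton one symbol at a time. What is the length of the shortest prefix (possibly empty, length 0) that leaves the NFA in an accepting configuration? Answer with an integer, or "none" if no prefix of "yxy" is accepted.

Start in {0}.
Read 'y': 0→{4}; now {4}.
None of the earlier sets intersect F, but {4} does.

1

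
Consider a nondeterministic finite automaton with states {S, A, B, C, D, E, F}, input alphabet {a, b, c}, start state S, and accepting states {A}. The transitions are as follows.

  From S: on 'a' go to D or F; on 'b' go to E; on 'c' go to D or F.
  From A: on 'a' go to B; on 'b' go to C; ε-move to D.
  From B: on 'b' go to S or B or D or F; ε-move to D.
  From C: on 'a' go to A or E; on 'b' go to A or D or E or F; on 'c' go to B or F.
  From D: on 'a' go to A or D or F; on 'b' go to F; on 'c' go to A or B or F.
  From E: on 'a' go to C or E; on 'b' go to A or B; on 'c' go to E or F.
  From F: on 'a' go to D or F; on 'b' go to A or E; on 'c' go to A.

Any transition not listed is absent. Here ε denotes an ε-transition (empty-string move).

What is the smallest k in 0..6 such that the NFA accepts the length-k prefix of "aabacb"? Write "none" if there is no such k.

2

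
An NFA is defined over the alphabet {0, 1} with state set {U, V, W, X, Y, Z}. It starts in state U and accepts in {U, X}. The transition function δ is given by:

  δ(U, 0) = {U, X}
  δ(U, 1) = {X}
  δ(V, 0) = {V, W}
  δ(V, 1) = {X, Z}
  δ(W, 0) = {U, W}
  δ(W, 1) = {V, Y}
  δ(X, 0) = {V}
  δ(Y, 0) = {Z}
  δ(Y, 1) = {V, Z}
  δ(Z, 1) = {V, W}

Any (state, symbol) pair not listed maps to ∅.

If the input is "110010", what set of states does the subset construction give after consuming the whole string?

∅

Start in {U}.
Read '1': {U} → {X}.
Read '1': {X} → ∅.
The set is empty and remains empty for the remaining 4 symbols.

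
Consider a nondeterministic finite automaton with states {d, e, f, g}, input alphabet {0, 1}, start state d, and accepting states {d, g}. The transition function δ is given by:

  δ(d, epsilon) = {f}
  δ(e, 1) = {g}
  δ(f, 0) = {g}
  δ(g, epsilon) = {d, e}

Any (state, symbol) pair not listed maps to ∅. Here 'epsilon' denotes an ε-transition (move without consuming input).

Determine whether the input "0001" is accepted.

Start: ε-closure({d}) = {d, f}.
Read '0': d→∅, f→{g}; union {g}; ε-closure = {d, e, f, g}.
Read '0': d→∅, e→∅, f→{g}, g→∅; union {g}; ε-closure = {d, e, f, g}.
Read '0': d→∅, e→∅, f→{g}, g→∅; union {g}; ε-closure = {d, e, f, g}.
Read '1': d→∅, e→{g}, f→∅, g→∅; union {g}; ε-closure = {d, e, f, g}.
The final set {d, e, f, g} contains the accepting states d, g.

Yes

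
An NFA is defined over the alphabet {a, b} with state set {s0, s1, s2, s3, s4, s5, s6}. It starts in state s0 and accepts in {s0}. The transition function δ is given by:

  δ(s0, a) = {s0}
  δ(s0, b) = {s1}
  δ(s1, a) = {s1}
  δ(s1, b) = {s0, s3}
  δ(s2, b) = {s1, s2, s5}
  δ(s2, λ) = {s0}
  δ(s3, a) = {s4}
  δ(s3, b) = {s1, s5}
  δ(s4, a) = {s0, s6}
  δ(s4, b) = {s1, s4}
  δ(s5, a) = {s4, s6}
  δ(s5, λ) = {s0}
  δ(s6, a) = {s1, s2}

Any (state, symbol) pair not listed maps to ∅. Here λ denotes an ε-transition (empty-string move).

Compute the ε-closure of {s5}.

Begin with {s5}.
ε-move s5 → s0; add s0.

{s0, s5}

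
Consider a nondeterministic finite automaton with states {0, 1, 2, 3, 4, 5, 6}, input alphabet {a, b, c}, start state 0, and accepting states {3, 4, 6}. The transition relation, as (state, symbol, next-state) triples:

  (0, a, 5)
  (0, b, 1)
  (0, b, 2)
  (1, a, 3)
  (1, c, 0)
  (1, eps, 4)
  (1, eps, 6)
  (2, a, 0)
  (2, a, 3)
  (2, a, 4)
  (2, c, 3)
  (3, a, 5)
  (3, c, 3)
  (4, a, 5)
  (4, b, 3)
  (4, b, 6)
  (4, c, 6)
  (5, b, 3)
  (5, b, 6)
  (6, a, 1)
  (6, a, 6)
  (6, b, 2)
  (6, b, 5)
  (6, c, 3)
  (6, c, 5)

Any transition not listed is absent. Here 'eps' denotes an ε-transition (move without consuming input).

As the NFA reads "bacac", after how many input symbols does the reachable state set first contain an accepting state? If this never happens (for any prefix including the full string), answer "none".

1

Start in {0}.
Read 'b': {0} → {1, 2, 4, 6}.
None of the earlier sets intersect F, but {1, 2, 4, 6} does.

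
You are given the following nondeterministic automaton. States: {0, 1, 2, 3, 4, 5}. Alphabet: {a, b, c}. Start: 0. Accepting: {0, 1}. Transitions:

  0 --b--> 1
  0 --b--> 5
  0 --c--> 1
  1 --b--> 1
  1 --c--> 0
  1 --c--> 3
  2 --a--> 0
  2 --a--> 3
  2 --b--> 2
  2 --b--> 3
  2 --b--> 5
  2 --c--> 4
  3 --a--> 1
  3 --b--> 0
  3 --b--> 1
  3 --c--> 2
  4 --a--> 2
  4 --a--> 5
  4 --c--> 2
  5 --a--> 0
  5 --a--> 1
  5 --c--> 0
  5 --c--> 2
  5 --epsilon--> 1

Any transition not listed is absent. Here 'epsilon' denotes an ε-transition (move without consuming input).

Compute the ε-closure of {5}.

Begin with {5}.
ε-move 5 → 1; add 1.

{1, 5}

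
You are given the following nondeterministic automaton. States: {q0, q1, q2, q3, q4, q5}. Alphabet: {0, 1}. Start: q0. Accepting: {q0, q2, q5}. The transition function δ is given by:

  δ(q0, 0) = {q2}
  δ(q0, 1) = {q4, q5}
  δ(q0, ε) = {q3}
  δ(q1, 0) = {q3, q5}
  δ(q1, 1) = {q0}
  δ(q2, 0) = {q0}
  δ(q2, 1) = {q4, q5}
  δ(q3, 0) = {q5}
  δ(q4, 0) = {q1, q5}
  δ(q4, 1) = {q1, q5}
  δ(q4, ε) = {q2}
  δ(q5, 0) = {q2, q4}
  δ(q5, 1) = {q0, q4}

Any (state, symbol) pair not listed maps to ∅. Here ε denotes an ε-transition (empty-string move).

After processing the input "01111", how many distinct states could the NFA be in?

6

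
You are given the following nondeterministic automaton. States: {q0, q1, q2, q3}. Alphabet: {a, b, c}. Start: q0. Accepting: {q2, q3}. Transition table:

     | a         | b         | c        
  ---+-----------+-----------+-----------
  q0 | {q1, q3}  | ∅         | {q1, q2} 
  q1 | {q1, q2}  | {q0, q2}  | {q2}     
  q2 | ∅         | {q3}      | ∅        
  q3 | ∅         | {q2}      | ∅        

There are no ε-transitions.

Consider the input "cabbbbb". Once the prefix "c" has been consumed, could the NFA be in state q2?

Yes

Start in {q0}.
Read 'c': q0→{q1, q2}; now {q1, q2}.
State q2 is in {q1, q2}.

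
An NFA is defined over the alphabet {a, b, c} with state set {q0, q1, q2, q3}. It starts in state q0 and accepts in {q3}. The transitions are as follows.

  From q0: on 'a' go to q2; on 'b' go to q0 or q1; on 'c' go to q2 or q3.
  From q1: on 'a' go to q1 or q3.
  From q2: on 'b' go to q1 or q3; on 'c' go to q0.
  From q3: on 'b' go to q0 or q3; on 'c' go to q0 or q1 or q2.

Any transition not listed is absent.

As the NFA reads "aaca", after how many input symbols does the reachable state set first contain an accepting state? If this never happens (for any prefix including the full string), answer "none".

none

Start in {q0}.
Read 'a': q0→{q2}; now {q2}.
Read 'a': q2→∅; now ∅.
The set is empty and remains empty for the remaining 2 symbols.
No reachable set along the way intersects F.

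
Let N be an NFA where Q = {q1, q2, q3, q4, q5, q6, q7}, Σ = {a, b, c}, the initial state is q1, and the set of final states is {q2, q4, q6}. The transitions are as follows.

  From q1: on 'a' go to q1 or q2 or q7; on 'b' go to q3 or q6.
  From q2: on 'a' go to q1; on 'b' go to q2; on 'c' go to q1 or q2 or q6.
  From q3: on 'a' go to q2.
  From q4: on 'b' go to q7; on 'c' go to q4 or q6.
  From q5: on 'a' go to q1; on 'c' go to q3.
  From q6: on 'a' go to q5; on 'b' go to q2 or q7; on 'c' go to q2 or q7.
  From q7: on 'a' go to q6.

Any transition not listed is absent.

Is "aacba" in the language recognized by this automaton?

Yes

Start in {q1}.
Read 'a': {q1} → {q1, q2, q7}.
Read 'a': {q1, q2, q7} → {q1, q2, q6, q7}.
Read 'c': {q1, q2, q6, q7} → {q1, q2, q6, q7}.
Read 'b': {q1, q2, q6, q7} → {q2, q3, q6, q7}.
Read 'a': {q2, q3, q6, q7} → {q1, q2, q5, q6}.
The final set {q1, q2, q5, q6} contains the accepting states q2, q6.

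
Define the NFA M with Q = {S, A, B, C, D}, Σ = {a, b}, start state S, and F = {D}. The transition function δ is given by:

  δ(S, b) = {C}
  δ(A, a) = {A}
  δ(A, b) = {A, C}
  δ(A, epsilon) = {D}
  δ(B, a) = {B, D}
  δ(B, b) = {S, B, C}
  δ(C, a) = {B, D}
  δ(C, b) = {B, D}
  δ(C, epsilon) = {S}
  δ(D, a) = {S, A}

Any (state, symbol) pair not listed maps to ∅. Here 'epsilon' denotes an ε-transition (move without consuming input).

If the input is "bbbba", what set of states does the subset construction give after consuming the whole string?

Start in {S}.
Read 'b': {S} → {S, C}.
Read 'b': {S, C} → {S, B, C, D}.
Read 'b': {S, B, C, D} → {S, B, C, D}.
Read 'b': {S, B, C, D} → {S, B, C, D}.
Read 'a': {S, B, C, D} → {S, A, B, D}.

{S, A, B, D}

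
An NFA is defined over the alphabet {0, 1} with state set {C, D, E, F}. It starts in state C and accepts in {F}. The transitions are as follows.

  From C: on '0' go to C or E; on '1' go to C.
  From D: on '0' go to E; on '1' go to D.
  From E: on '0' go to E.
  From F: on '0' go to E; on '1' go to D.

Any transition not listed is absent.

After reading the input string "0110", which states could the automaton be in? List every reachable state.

{C, E}

Start in {C}.
Read '0': {C} → {C, E}.
Read '1': {C, E} → {C}.
Read '1': {C} → {C}.
Read '0': {C} → {C, E}.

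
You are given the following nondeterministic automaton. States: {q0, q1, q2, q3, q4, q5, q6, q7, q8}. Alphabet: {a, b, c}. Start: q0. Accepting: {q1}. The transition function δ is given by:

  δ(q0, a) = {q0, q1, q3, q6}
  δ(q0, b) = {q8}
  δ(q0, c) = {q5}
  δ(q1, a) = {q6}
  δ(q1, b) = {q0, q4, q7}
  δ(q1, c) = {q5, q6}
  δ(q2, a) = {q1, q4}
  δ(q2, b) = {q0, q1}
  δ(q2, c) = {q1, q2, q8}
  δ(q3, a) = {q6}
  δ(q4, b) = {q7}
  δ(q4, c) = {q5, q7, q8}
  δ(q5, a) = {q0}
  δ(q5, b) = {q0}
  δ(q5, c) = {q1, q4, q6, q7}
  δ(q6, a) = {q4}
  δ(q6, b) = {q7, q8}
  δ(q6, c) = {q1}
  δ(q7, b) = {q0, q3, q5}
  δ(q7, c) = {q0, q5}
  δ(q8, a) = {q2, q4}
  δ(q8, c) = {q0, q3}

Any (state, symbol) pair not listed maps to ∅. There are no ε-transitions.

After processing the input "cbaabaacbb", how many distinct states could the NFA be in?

5

Start in {q0}.
Read 'c': q0→{q5}; now {q5}.
Read 'b': q5→{q0}; now {q0}.
Read 'a': q0→{q0, q1, q3, q6}; now {q0, q1, q3, q6}.
Read 'a': q0→{q0, q1, q3, q6}, q1→{q6}, q3→{q6}, q6→{q4}; now {q0, q1, q3, q4, q6}.
Read 'b': q0→{q8}, q1→{q0, q4, q7}, q3→∅, q4→{q7}, q6→{q7, q8}; now {q0, q4, q7, q8}.
Read 'a': q0→{q0, q1, q3, q6}, q4→∅, q7→∅, q8→{q2, q4}; now {q0, q1, q2, q3, q4, q6}.
Read 'a': q0→{q0, q1, q3, q6}, q1→{q6}, q2→{q1, q4}, q3→{q6}, q4→∅, q6→{q4}; now {q0, q1, q3, q4, q6}.
Read 'c': q0→{q5}, q1→{q5, q6}, q3→∅, q4→{q5, q7, q8}, q6→{q1}; now {q1, q5, q6, q7, q8}.
Read 'b': q1→{q0, q4, q7}, q5→{q0}, q6→{q7, q8}, q7→{q0, q3, q5}, q8→∅; now {q0, q3, q4, q5, q7, q8}.
Read 'b': q0→{q8}, q3→∅, q4→{q7}, q5→{q0}, q7→{q0, q3, q5}, q8→∅; now {q0, q3, q5, q7, q8}.
That set has 5 states.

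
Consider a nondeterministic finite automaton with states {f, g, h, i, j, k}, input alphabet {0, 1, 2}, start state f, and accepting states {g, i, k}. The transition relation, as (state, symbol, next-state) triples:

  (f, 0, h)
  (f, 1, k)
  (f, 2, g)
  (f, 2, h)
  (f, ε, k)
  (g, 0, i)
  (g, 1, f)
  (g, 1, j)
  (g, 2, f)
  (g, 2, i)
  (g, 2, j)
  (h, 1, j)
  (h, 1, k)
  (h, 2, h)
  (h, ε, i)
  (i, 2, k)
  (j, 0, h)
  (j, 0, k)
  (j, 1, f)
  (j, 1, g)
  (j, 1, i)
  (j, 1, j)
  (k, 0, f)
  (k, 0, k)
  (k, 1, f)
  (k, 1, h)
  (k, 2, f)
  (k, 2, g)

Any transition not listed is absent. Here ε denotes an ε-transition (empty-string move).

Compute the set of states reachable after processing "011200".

{f, h, i, k}

Start: ε-closure({f}) = {f, k}.
Read '0': f→{h}, k→{f, k}; union {f, h, k}; ε-closure = {f, h, i, k}.
Read '1': f→{k}, h→{j, k}, i→∅, k→{f, h}; union {f, h, j, k}; ε-closure = {f, h, i, j, k}.
Read '1': f→{k}, h→{j, k}, i→∅, j→{f, g, i, j}, k→{f, h}; now {f, g, h, i, j, k}.
Read '2': f→{g, h}, g→{f, i, j}, h→{h}, i→{k}, j→∅, k→{f, g}; now {f, g, h, i, j, k}.
Read '0': f→{h}, g→{i}, h→∅, i→∅, j→{h, k}, k→{f, k}; now {f, h, i, k}.
Read '0': f→{h}, h→∅, i→∅, k→{f, k}; union {f, h, k}; ε-closure = {f, h, i, k}.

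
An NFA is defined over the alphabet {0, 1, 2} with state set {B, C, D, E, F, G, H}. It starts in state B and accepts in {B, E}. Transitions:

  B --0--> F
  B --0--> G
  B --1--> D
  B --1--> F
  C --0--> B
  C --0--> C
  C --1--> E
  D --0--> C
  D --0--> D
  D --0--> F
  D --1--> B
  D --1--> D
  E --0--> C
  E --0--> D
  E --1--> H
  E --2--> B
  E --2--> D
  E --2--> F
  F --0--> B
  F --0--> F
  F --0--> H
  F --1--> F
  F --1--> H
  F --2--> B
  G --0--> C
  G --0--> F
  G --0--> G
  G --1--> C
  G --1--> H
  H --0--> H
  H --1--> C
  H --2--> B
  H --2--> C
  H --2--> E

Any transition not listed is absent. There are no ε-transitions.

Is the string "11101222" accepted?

Yes

Start in {B}.
Read '1': {B} → {D, F}.
Read '1': {D, F} → {B, D, F, H}.
Read '1': {B, D, F, H} → {B, C, D, F, H}.
Read '0': {B, C, D, F, H} → {B, C, D, F, G, H}.
Read '1': {B, C, D, F, G, H} → {B, C, D, E, F, H}.
Read '2': {B, C, D, E, F, H} → {B, C, D, E, F}.
Read '2': {B, C, D, E, F} → {B, D, F}.
Read '2': {B, D, F} → {B}.
The final set {B} contains the accepting state B.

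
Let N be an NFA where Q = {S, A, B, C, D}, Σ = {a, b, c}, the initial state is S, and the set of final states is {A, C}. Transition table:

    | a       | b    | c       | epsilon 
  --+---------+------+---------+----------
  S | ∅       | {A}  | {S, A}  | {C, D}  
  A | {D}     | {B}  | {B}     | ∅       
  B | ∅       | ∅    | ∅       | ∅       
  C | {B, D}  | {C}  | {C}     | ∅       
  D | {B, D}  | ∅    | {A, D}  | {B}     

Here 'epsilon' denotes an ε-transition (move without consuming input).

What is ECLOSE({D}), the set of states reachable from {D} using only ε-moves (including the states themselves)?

Begin with {D}.
ε-move D → B; add B.

{B, D}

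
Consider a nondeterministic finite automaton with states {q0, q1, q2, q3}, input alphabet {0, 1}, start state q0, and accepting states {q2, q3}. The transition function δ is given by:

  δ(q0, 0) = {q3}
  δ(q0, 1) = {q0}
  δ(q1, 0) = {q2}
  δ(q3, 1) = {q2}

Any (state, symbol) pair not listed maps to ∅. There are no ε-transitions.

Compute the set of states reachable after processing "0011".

∅

Start in {q0}.
Read '0': q0→{q3}; now {q3}.
Read '0': q3→∅; now ∅.
The set is empty and remains empty for the remaining 2 symbols.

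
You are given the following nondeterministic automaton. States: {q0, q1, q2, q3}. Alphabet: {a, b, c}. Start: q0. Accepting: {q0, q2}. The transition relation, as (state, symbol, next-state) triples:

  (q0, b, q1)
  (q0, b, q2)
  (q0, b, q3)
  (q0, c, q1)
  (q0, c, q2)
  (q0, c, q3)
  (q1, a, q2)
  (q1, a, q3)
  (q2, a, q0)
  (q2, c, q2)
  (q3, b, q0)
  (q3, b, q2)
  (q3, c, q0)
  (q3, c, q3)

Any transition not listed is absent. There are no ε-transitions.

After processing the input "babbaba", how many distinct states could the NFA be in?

3

Start in {q0}.
Read 'b': {q0} → {q1, q2, q3}.
Read 'a': {q1, q2, q3} → {q0, q2, q3}.
Read 'b': {q0, q2, q3} → {q0, q1, q2, q3}.
Read 'b': {q0, q1, q2, q3} → {q0, q1, q2, q3}.
Read 'a': {q0, q1, q2, q3} → {q0, q2, q3}.
Read 'b': {q0, q2, q3} → {q0, q1, q2, q3}.
Read 'a': {q0, q1, q2, q3} → {q0, q2, q3}.
That set has 3 states.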